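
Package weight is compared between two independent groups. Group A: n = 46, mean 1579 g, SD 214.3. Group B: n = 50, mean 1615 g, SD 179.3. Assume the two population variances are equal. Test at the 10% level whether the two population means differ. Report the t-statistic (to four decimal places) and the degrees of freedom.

Let group 1 = group A, group 2 = group B. H0: μ_1 = μ_2; H1: μ_1 ≠ μ_2 (two-sample pooled-variance t-test, two-sided).
s_p² = [(46−1)·214.3² + (50−1)·179.3²]/(46+50−2) = 38743.4
t = (1579 − 1615)/√[38743.4·(1/46 + 1/50)] = -0.8952
df = n₁ + n₂ − 2 = 94
Two-sided p-value ≈ 0.3730
Since p ≈ 0.3730 > α = 0.1, fail to reject H0; the evidence is not statistically significant.

t = -0.8952, df = 94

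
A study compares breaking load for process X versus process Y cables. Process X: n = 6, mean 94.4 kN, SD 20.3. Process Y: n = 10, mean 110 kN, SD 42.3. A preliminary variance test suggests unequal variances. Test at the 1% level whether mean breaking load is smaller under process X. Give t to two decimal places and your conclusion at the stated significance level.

t = -0.99; fail to reject H0

Let group 1 = process X, group 2 = process Y. H0: μ_1 = μ_2; H1: μ_1 < μ_2 (Welch's two-sample t-test, left-tailed).
t = (x̄_1 − x̄_2)/√(s_1²/n_1 + s_2²/n_2) = (94.4 − 110)/√(20.3²/6 + 42.3²/10) = -0.99
Welch–Satterthwaite df ≈ 13.62
p-value = P(T ≤ -0.99) ≈ 0.169
Since p ≈ 0.169 > α = 0.01, fail to reject H0; the evidence is not statistically significant.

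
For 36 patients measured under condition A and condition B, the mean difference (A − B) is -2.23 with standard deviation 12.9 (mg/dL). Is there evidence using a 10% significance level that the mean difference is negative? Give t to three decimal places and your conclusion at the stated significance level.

H0: μ_d = 0; H1: μ_d < 0 (paired t-test on the differences, left-tailed).
t = d̄/(s_d/√n) = -2.23/(12.9/√36) = -1.037
df = n − 1 = 35
p-value = P(T ≤ -1.037) ≈ 0.153
Since p ≈ 0.153 > α = 0.1, fail to reject H0; the data do not provide sufficient evidence against H0.

t = -1.037; fail to reject H0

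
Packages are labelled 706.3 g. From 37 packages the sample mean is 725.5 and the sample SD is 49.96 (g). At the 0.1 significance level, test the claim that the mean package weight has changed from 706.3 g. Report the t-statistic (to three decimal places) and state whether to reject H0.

H0: μ = 706.3; H1: μ ≠ 706.3 (one-sample t-test, two-sided).
t = (x̄ − μ₀)/(s/√n) = (725.5 − 706.3)/(49.96/√37) = 2.338
df = n − 1 = 36
Two-sided p-value ≈ 0.0251
Since p ≈ 0.0251 < α = 0.1, reject H0; the evidence is statistically significant.

t = 2.338; reject H0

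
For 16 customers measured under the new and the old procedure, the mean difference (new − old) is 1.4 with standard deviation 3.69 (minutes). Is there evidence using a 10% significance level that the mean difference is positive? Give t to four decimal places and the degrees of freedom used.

H0: μ_d = 0; H1: μ_d > 0 (paired t-test on the differences, right-tailed).
t = d̄/(s_d/√n) = 1.4/(3.69/√16) = 1.5176
df = n − 1 = 15
p-value = P(T ≥ 1.5176) ≈ 0.0750
Since p ≈ 0.0750 < α = 0.1, reject H0; the data support H1.

t = 1.5176, df = 15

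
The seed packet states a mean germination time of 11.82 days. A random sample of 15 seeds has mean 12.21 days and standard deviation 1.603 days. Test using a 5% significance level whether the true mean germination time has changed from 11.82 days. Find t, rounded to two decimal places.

0.94

H0: μ = 11.82; H1: μ ≠ 11.82 (one-sample t-test, two-sided).
t = (x̄ − μ₀)/(s/√n) = (12.21 − 11.82)/(1.603/√15) = 0.94
df = n − 1 = 14
Two-sided p-value ≈ 0.3620
Since p ≈ 0.3620 > α = 0.05, fail to reject H0; the evidence is not statistically significant.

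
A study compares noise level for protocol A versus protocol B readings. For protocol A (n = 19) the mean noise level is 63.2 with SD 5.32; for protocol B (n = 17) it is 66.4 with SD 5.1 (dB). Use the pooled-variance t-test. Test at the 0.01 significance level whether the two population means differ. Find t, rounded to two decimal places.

-1.84

Let group 1 = protocol A, group 2 = protocol B. H0: μ_1 = μ_2; H1: μ_1 ≠ μ_2 (two-sample pooled-variance t-test, two-sided).
s_p² = [(19−1)·5.32² + (17−1)·5.1²]/(19+17−2) = 27.2236
t = (63.2 − 66.4)/√[27.2236·(1/19 + 1/17)] = -1.84
df = n₁ + n₂ − 2 = 34
Two-sided p-value ≈ 0.075
Since p ≈ 0.075 > α = 0.01, fail to reject H0; the evidence is not statistically significant.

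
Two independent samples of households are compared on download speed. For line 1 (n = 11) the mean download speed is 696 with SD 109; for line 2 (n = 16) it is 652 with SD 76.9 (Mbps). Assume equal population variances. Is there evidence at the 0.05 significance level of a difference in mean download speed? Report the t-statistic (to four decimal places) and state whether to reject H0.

t = 1.2330; fail to reject H0

Let group 1 = line 1, group 2 = line 2. H0: μ_1 = μ_2; H1: μ_1 ≠ μ_2 (two-sample pooled-variance t-test, two-sided).
s_p² = [(11−1)·109² + (16−1)·76.9²]/(11+16−2) = 8300.57
t = (696 − 652)/√[8300.57·(1/11 + 1/16)] = 1.2330
df = n₁ + n₂ − 2 = 25
Two-sided p-value ≈ 0.2290
Since p ≈ 0.2290 > α = 0.05, fail to reject H0; the evidence is not statistically significant.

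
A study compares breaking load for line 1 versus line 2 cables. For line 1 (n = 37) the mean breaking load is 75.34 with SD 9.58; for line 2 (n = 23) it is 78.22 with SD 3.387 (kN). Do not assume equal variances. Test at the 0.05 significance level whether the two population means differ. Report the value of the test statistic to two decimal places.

-1.67

Let group 1 = line 1, group 2 = line 2. H0: μ_1 = μ_2; H1: μ_1 ≠ μ_2 (Welch's two-sample t-test, two-sided).
t = (x̄_1 − x̄_2)/√(s_1²/n_1 + s_2²/n_2) = (75.34 − 78.22)/√(9.58²/37 + 3.387²/23) = -1.67
Welch–Satterthwaite df ≈ 48.71
Two-sided p-value ≈ 0.1016
Since p ≈ 0.1016 > α = 0.05, fail to reject H0; the evidence is not statistically significant.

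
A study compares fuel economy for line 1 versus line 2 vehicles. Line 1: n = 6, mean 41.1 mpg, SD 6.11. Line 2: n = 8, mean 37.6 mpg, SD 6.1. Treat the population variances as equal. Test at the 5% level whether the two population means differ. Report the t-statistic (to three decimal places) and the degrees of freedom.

Let group 1 = line 1, group 2 = line 2. H0: μ_1 = μ_2; H1: μ_1 ≠ μ_2 (two-sample pooled-variance t-test, two-sided).
s_p² = [(6−1)·6.11² + (8−1)·6.1²]/(6+8−2) = 37.2609
t = (41.1 − 37.6)/√[37.2609·(1/6 + 1/8)] = 1.062
df = n₁ + n₂ − 2 = 12
Two-sided p-value ≈ 0.309
Since p ≈ 0.309 > α = 0.05, fail to reject H0; the evidence is not statistically significant.

t = 1.062, df = 12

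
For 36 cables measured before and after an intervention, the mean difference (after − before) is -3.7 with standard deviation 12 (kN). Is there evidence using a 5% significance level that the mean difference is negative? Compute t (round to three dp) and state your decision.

H0: μ_d = 0; H1: μ_d < 0 (paired t-test on the differences, left-tailed).
t = d̄/(s_d/√n) = -3.7/(12/√36) = -1.850
df = n − 1 = 35
p-value = P(T ≤ -1.850) ≈ 0.0364
Since p ≈ 0.0364 < α = 0.05, reject H0; the data support H1.

t = -1.850; reject H0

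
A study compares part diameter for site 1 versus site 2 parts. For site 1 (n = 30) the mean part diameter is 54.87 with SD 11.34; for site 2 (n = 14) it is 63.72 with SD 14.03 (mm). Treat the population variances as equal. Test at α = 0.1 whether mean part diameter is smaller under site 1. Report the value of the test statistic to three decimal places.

Let group 1 = site 1, group 2 = site 2. H0: μ_1 = μ_2; H1: μ_1 < μ_2 (two-sample pooled-variance t-test, left-tailed).
s_p² = [(30−1)·11.34² + (14−1)·14.03²]/(30+14−2) = 149.719
t = (54.87 − 63.72)/√[149.719·(1/30 + 1/14)] = -2.235
df = n₁ + n₂ − 2 = 42
p-value = P(T ≤ -2.235) ≈ 0.0154
Since p ≈ 0.0154 < α = 0.1, reject H0; the data support H1.

-2.235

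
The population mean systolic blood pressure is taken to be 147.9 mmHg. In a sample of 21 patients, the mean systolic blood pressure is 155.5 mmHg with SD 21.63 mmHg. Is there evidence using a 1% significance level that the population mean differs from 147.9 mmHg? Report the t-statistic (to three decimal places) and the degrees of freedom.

t = 1.610, df = 20

H0: μ = 147.9; H1: μ ≠ 147.9 (one-sample t-test, two-sided).
t = (x̄ − μ₀)/(s/√n) = (155.5 − 147.9)/(21.63/√21) = 1.610
df = n − 1 = 20
Two-sided p-value ≈ 0.1230
Since p ≈ 0.1230 > α = 0.01, fail to reject H0; the data do not provide sufficient evidence against H0.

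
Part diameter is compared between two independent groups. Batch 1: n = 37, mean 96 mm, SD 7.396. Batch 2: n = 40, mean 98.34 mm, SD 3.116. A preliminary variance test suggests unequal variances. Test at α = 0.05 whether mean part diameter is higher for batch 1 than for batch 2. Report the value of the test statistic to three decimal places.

Let group 1 = batch 1, group 2 = batch 2. H0: μ_1 = μ_2; H1: μ_1 > μ_2 (Welch's two-sample t-test, right-tailed).
t = (x̄_1 − x̄_2)/√(s_1²/n_1 + s_2²/n_2) = (96 − 98.34)/√(7.396²/37 + 3.116²/40) = -1.784
Welch–Satterthwaite df ≈ 47.61
p-value = P(T ≥ -1.784) ≈ 0.9596
Since p ≈ 0.9596 > α = 0.05, fail to reject H0; the evidence is not statistically significant.

-1.784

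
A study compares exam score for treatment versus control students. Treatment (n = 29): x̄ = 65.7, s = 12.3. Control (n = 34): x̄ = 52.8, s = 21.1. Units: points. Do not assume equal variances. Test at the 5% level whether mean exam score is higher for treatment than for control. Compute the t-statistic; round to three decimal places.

3.015

Let group 1 = treatment, group 2 = control. H0: μ_1 = μ_2; H1: μ_1 > μ_2 (Welch's two-sample t-test, right-tailed).
t = (x̄_1 − x̄_2)/√(s_1²/n_1 + s_2²/n_2) = (65.7 − 52.8)/√(12.3²/29 + 21.1²/34) = 3.015
Welch–Satterthwaite df ≈ 54.36
p-value = P(T ≥ 3.015) ≈ 0.002
Since p ≈ 0.002 < α = 0.05, reject H0; the evidence is statistically significant.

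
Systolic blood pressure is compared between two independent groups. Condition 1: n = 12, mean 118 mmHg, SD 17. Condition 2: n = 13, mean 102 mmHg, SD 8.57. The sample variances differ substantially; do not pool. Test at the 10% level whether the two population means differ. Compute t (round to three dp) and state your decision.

t = 2.934; reject H0

Let group 1 = condition 1, group 2 = condition 2. H0: μ_1 = μ_2; H1: μ_1 ≠ μ_2 (Welch's two-sample t-test, two-sided).
t = (x̄_1 − x̄_2)/√(s_1²/n_1 + s_2²/n_2) = (118 − 102)/√(17²/12 + 8.57²/13) = 2.934
Welch–Satterthwaite df ≈ 15.96
Two-sided p-value ≈ 0.010
Since p ≈ 0.010 < α = 0.1, reject H0; the evidence is statistically significant.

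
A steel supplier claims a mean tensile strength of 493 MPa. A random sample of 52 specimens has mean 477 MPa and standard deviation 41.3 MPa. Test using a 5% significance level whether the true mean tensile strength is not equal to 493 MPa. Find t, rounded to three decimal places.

-2.794

H0: μ = 493; H1: μ ≠ 493 (one-sample t-test, two-sided).
t = (x̄ − μ₀)/(s/√n) = (477 − 493)/(41.3/√52) = -2.794
df = n − 1 = 51
Two-sided p-value ≈ 0.0073
Since p ≈ 0.0073 < α = 0.05, reject H0; the data support H1.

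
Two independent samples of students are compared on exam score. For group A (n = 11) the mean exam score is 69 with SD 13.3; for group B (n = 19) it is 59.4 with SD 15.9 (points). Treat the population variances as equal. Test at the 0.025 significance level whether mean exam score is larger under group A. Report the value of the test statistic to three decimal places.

1.687

Let group 1 = group A, group 2 = group B. H0: μ_1 = μ_2; H1: μ_1 > μ_2 (two-sample pooled-variance t-test, right-tailed).
s_p² = [(11−1)·13.3² + (19−1)·15.9²]/(11+19−2) = 225.696
t = (69 − 59.4)/√[225.696·(1/11 + 1/19)] = 1.687
df = n₁ + n₂ − 2 = 28
p-value = P(T ≥ 1.687) ≈ 0.051
Since p ≈ 0.051 > α = 0.025, fail to reject H0; the data do not provide sufficient evidence against H0.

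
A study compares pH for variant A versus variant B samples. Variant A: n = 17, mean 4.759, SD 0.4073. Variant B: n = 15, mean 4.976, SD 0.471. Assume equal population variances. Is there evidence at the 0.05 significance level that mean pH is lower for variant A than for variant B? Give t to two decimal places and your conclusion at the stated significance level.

t = -1.40; fail to reject H0

Let group 1 = variant A, group 2 = variant B. H0: μ_1 = μ_2; H1: μ_1 < μ_2 (two-sample pooled-variance t-test, left-tailed).
s_p² = [(17−1)·0.4073² + (15−1)·0.471²]/(17+15−2) = 0.192002
t = (4.759 − 4.976)/√[0.192002·(1/17 + 1/15)] = -1.40
df = n₁ + n₂ − 2 = 30
p-value = P(T ≤ -1.40) ≈ 0.086
Since p ≈ 0.086 > α = 0.05, fail to reject H0; the evidence is not statistically significant.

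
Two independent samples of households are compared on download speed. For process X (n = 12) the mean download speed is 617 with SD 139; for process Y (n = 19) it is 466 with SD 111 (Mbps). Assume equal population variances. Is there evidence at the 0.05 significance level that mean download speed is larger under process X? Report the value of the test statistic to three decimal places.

3.346

Let group 1 = process X, group 2 = process Y. H0: μ_1 = μ_2; H1: μ_1 > μ_2 (two-sample pooled-variance t-test, right-tailed).
s_p² = [(12−1)·139² + (19−1)·111²]/(12+19−2) = 14976.2
t = (617 − 466)/√[14976.2·(1/12 + 1/19)] = 3.346
df = n₁ + n₂ − 2 = 29
p-value = P(T ≥ 3.346) ≈ 0.0011
Since p ≈ 0.0011 < α = 0.05, reject H0; the data support H1.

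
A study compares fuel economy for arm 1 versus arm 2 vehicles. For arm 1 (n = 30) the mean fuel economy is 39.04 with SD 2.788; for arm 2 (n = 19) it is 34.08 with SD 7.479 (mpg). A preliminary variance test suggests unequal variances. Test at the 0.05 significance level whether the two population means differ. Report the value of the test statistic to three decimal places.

Let group 1 = arm 1, group 2 = arm 2. H0: μ_1 = μ_2; H1: μ_1 ≠ μ_2 (Welch's two-sample t-test, two-sided).
t = (x̄_1 − x̄_2)/√(s_1²/n_1 + s_2²/n_2) = (39.04 − 34.08)/√(2.788²/30 + 7.479²/19) = 2.771
Welch–Satterthwaite df ≈ 21.21
Two-sided p-value ≈ 0.0114
Since p ≈ 0.0114 < α = 0.05, reject H0; the data support H1.

2.771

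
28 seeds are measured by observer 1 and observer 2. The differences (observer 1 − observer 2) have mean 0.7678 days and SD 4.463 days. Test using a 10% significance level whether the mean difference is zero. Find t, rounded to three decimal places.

H0: μ_d = 0; H1: μ_d ≠ 0 (paired t-test on the differences, two-sided).
t = d̄/(s_d/√n) = 0.7678/(4.463/√28) = 0.910
df = n − 1 = 27
Two-sided p-value ≈ 0.3707
Since p ≈ 0.3707 > α = 0.1, fail to reject H0; the evidence is not statistically significant.

0.910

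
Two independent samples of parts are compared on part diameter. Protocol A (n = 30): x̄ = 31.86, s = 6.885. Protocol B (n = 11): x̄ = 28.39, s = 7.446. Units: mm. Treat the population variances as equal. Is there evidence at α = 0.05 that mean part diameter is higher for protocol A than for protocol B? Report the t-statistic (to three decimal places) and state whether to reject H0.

t = 1.400; fail to reject H0

Let group 1 = protocol A, group 2 = protocol B. H0: μ_1 = μ_2; H1: μ_1 > μ_2 (two-sample pooled-variance t-test, right-tailed).
s_p² = [(30−1)·6.885² + (11−1)·7.446²]/(30+11−2) = 49.4647
t = (31.86 − 28.39)/√[49.4647·(1/30 + 1/11)] = 1.400
df = n₁ + n₂ − 2 = 39
p-value = P(T ≥ 1.400) ≈ 0.085
Since p ≈ 0.085 > α = 0.05, fail to reject H0; the data do not provide sufficient evidence against H0.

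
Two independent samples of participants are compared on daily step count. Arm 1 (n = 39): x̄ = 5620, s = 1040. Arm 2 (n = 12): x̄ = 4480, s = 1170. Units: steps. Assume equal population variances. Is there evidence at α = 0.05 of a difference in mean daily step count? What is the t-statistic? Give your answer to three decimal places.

3.226

Let group 1 = arm 1, group 2 = arm 2. H0: μ_1 = μ_2; H1: μ_1 ≠ μ_2 (two-sample pooled-variance t-test, two-sided).
s_p² = [(39−1)·1040² + (12−1)·1170²]/(39+12−2) = 1146100
t = (5620 − 4480)/√[1146100·(1/39 + 1/12)] = 3.226
df = n₁ + n₂ − 2 = 49
Two-sided p-value ≈ 0.0022
Since p ≈ 0.0022 < α = 0.05, reject H0; the data support H1.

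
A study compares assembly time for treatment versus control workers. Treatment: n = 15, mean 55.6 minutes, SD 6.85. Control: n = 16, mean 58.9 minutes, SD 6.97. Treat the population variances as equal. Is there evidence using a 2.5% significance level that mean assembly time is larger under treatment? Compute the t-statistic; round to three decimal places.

Let group 1 = treatment, group 2 = control. H0: μ_1 = μ_2; H1: μ_1 > μ_2 (two-sample pooled-variance t-test, right-tailed).
s_p² = [(15−1)·6.85² + (16−1)·6.97²]/(15+16−2) = 47.7803
t = (55.6 − 58.9)/√[47.7803·(1/15 + 1/16)] = -1.328
df = n₁ + n₂ − 2 = 29
p-value = P(T ≥ -1.328) ≈ 0.903
Since p ≈ 0.903 > α = 0.025, fail to reject H0; the evidence is not statistically significant.

-1.328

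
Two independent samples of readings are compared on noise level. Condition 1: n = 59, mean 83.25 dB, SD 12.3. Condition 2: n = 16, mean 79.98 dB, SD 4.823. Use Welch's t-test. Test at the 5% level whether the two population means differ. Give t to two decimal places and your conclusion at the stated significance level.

Let group 1 = condition 1, group 2 = condition 2. H0: μ_1 = μ_2; H1: μ_1 ≠ μ_2 (Welch's two-sample t-test, two-sided).
t = (x̄_1 − x̄_2)/√(s_1²/n_1 + s_2²/n_2) = (83.25 − 79.98)/√(12.3²/59 + 4.823²/16) = 1.63
Welch–Satterthwaite df ≈ 63.49
Two-sided p-value ≈ 0.1078
Since p ≈ 0.1078 > α = 0.05, fail to reject H0; the evidence is not statistically significant.

t = 1.63; fail to reject H0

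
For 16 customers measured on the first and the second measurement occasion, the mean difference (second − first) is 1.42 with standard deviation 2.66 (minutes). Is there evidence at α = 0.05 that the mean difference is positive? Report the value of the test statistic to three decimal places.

H0: μ_d = 0; H1: μ_d > 0 (paired t-test on the differences, right-tailed).
t = d̄/(s_d/√n) = 1.42/(2.66/√16) = 2.135
df = n − 1 = 15
p-value = P(T ≥ 2.135) ≈ 0.025
Since p ≈ 0.025 < α = 0.05, reject H0; the evidence is statistically significant.

2.135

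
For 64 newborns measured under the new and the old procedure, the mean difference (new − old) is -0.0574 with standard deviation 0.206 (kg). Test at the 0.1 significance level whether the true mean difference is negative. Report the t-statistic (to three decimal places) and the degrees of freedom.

t = -2.229, df = 63

H0: μ_d = 0; H1: μ_d < 0 (paired t-test on the differences, left-tailed).
t = d̄/(s_d/√n) = -0.0574/(0.206/√64) = -2.229
df = n − 1 = 63
p-value = P(T ≤ -2.229) ≈ 0.0147
Since p ≈ 0.0147 < α = 0.1, reject H0; the evidence is statistically significant.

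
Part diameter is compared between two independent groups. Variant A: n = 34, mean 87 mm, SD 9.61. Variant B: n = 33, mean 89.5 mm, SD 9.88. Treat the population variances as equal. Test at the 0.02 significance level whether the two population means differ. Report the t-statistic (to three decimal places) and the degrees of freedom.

Let group 1 = variant A, group 2 = variant B. H0: μ_1 = μ_2; H1: μ_1 ≠ μ_2 (two-sample pooled-variance t-test, two-sided).
s_p² = [(34−1)·9.61² + (33−1)·9.88²]/(34+33−2) = 94.9428
t = (87 − 89.5)/√[94.9428·(1/34 + 1/33)] = -1.050
df = n₁ + n₂ − 2 = 65
Two-sided p-value ≈ 0.2976
Since p ≈ 0.2976 > α = 0.02, fail to reject H0; the data do not provide sufficient evidence against H0.

t = -1.050, df = 65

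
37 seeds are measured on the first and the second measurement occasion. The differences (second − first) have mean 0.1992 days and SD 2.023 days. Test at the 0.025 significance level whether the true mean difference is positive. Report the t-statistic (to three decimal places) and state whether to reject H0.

t = 0.599; fail to reject H0

H0: μ_d = 0; H1: μ_d > 0 (paired t-test on the differences, right-tailed).
t = d̄/(s_d/√n) = 0.1992/(2.023/√37) = 0.599
df = n − 1 = 36
p-value = P(T ≥ 0.599) ≈ 0.2765
Since p ≈ 0.2765 > α = 0.025, fail to reject H0; the evidence is not statistically significant.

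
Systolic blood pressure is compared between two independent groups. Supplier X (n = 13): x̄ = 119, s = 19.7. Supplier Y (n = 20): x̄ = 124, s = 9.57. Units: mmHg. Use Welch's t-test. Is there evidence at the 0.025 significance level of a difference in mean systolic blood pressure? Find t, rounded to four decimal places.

-0.8521

Let group 1 = supplier X, group 2 = supplier Y. H0: μ_1 = μ_2; H1: μ_1 ≠ μ_2 (Welch's two-sample t-test, two-sided).
t = (x̄_1 − x̄_2)/√(s_1²/n_1 + s_2²/n_2) = (119 − 124)/√(19.7²/13 + 9.57²/20) = -0.8521
Welch–Satterthwaite df ≈ 15.73
Two-sided p-value ≈ 0.407
Since p ≈ 0.407 > α = 0.025, fail to reject H0; the data do not provide sufficient evidence against H0.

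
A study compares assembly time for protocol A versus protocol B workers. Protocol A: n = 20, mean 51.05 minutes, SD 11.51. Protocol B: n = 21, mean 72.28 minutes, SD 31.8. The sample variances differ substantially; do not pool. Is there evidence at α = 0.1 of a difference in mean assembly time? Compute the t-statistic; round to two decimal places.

Let group 1 = protocol A, group 2 = protocol B. H0: μ_1 = μ_2; H1: μ_1 ≠ μ_2 (Welch's two-sample t-test, two-sided).
t = (x̄_1 − x̄_2)/√(s_1²/n_1 + s_2²/n_2) = (51.05 − 72.28)/√(11.51²/20 + 31.8²/21) = -2.87
Welch–Satterthwaite df ≈ 25.38
Two-sided p-value ≈ 0.008
Since p ≈ 0.008 < α = 0.1, reject H0; the evidence is statistically significant.

-2.87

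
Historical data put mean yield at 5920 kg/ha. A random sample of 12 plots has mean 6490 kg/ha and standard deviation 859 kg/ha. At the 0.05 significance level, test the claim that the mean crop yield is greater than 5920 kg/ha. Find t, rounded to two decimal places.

2.30

H0: μ = 5920; H1: μ > 5920 (one-sample t-test, right-tailed).
t = (x̄ − μ₀)/(s/√n) = (6490 − 5920)/(859/√12) = 2.30
df = n − 1 = 11
p-value = P(T ≥ 2.30) ≈ 0.021
Since p ≈ 0.021 < α = 0.05, reject H0; the evidence is statistically significant.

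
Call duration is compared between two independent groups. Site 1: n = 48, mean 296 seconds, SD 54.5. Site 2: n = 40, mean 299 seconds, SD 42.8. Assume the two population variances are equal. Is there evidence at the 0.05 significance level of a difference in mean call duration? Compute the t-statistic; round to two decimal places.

Let group 1 = site 1, group 2 = site 2. H0: μ_1 = μ_2; H1: μ_1 ≠ μ_2 (two-sample pooled-variance t-test, two-sided).
s_p² = [(48−1)·54.5² + (40−1)·42.8²]/(48+40−2) = 2453.99
t = (296 − 299)/√[2453.99·(1/48 + 1/40)] = -0.28
df = n₁ + n₂ − 2 = 86
Two-sided p-value ≈ 0.778
Since p ≈ 0.778 > α = 0.05, fail to reject H0; the data do not provide sufficient evidence against H0.

-0.28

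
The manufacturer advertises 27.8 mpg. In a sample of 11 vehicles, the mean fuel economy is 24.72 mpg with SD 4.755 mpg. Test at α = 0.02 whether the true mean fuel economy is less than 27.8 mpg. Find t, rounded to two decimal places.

H0: μ = 27.8; H1: μ < 27.8 (one-sample t-test, left-tailed).
t = (x̄ − μ₀)/(s/√n) = (24.72 − 27.8)/(4.755/√11) = -2.15
df = n − 1 = 10
p-value = P(T ≤ -2.15) ≈ 0.0286
Since p ≈ 0.0286 > α = 0.02, fail to reject H0; the data do not provide sufficient evidence against H0.

-2.15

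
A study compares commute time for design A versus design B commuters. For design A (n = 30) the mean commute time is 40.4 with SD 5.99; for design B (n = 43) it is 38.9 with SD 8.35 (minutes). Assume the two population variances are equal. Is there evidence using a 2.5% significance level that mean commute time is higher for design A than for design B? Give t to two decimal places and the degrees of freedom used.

t = 0.84, df = 71

Let group 1 = design A, group 2 = design B. H0: μ_1 = μ_2; H1: μ_1 > μ_2 (two-sample pooled-variance t-test, right-tailed).
s_p² = [(30−1)·5.99² + (43−1)·8.35²]/(30+43−2) = 55.8995
t = (40.4 − 38.9)/√[55.8995·(1/30 + 1/43)] = 0.84
df = n₁ + n₂ − 2 = 71
p-value = P(T ≥ 0.84) ≈ 0.201
Since p ≈ 0.201 > α = 0.025, fail to reject H0; the evidence is not statistically significant.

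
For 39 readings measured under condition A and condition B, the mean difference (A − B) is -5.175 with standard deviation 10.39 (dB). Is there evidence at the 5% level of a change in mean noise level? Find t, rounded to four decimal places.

-3.1105

H0: μ_d = 0; H1: μ_d ≠ 0 (paired t-test on the differences, two-sided).
t = d̄/(s_d/√n) = -5.175/(10.39/√39) = -3.1105
df = n − 1 = 38
Two-sided p-value ≈ 0.0035
Since p ≈ 0.0035 < α = 0.05, reject H0; the evidence is statistically significant.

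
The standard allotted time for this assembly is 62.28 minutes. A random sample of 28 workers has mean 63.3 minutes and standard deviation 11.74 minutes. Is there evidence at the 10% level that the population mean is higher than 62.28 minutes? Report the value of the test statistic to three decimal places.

0.460

H0: μ = 62.28; H1: μ > 62.28 (one-sample t-test, right-tailed).
t = (x̄ − μ₀)/(s/√n) = (63.3 − 62.28)/(11.74/√28) = 0.460
df = n − 1 = 27
p-value = P(T ≥ 0.460) ≈ 0.325
Since p ≈ 0.325 > α = 0.1, fail to reject H0; the data do not provide sufficient evidence against H0.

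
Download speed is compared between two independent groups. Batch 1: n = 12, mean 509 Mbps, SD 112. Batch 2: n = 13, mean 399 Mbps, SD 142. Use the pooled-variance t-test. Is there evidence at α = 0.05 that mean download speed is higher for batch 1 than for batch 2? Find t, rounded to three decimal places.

Let group 1 = batch 1, group 2 = batch 2. H0: μ_1 = μ_2; H1: μ_1 > μ_2 (two-sample pooled-variance t-test, right-tailed).
s_p² = [(12−1)·112² + (13−1)·142²]/(12+13−2) = 16519.7
t = (509 − 399)/√[16519.7·(1/12 + 1/13)] = 2.138
df = n₁ + n₂ − 2 = 23
p-value = P(T ≥ 2.138) ≈ 0.0217
Since p ≈ 0.0217 < α = 0.05, reject H0; the evidence is statistically significant.

2.138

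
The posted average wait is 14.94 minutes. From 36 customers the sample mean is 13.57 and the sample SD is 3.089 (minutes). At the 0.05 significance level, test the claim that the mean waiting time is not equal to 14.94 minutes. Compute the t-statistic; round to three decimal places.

H0: μ = 14.94; H1: μ ≠ 14.94 (one-sample t-test, two-sided).
t = (x̄ − μ₀)/(s/√n) = (13.57 − 14.94)/(3.089/√36) = -2.661
df = n − 1 = 35
Two-sided p-value ≈ 0.0117
Since p ≈ 0.0117 < α = 0.05, reject H0; the evidence is statistically significant.

-2.661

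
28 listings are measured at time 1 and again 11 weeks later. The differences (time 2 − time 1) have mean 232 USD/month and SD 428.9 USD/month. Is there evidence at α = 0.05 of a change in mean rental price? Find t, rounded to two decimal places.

2.86

H0: μ_d = 0; H1: μ_d ≠ 0 (paired t-test on the differences, two-sided).
t = d̄/(s_d/√n) = 232/(428.9/√28) = 2.86
df = n − 1 = 27
Two-sided p-value ≈ 0.008
Since p ≈ 0.008 < α = 0.05, reject H0; the data support H1.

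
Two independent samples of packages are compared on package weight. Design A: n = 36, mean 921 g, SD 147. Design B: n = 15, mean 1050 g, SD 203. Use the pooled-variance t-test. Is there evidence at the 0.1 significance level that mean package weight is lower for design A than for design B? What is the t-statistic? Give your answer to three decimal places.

Let group 1 = design A, group 2 = design B. H0: μ_1 = μ_2; H1: μ_1 < μ_2 (two-sample pooled-variance t-test, left-tailed).
s_p² = [(36−1)·147² + (15−1)·203²]/(36+15−2) = 27209
t = (921 − 1050)/√[27209·(1/36 + 1/15)] = -2.545
df = n₁ + n₂ − 2 = 49
p-value = P(T ≤ -2.545) ≈ 0.007
Since p ≈ 0.007 < α = 0.1, reject H0; the data support H1.

-2.545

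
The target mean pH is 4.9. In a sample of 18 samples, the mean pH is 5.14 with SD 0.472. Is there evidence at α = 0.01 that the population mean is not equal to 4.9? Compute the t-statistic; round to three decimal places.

H0: μ = 4.9; H1: μ ≠ 4.9 (one-sample t-test, two-sided).
t = (x̄ − μ₀)/(s/√n) = (5.14 − 4.9)/(0.472/√18) = 2.157
df = n − 1 = 17
Two-sided p-value ≈ 0.046
Since p ≈ 0.046 > α = 0.01, fail to reject H0; the data do not provide sufficient evidence against H0.

2.157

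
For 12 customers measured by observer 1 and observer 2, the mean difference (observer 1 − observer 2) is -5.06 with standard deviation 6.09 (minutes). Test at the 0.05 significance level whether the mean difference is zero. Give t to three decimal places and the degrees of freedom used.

t = -2.878, df = 11

H0: μ_d = 0; H1: μ_d ≠ 0 (paired t-test on the differences, two-sided).
t = d̄/(s_d/√n) = -5.06/(6.09/√12) = -2.878
df = n − 1 = 11
Two-sided p-value ≈ 0.0150
Since p ≈ 0.0150 < α = 0.05, reject H0; the evidence is statistically significant.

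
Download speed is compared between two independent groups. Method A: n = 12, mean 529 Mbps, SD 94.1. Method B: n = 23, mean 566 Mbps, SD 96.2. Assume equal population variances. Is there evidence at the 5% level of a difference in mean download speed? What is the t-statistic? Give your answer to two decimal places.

-1.09

Let group 1 = method A, group 2 = method B. H0: μ_1 = μ_2; H1: μ_1 ≠ μ_2 (two-sample pooled-variance t-test, two-sided).
s_p² = [(12−1)·94.1² + (23−1)·96.2²]/(12+23−2) = 9121.23
t = (529 − 566)/√[9121.23·(1/12 + 1/23)] = -1.09
df = n₁ + n₂ − 2 = 33
Two-sided p-value ≈ 0.285
Since p ≈ 0.285 > α = 0.05, fail to reject H0; the evidence is not statistically significant.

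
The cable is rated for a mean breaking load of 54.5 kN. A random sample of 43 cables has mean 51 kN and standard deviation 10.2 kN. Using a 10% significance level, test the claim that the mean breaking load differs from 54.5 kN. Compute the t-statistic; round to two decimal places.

-2.25

H0: μ = 54.5; H1: μ ≠ 54.5 (one-sample t-test, two-sided).
t = (x̄ − μ₀)/(s/√n) = (51 − 54.5)/(10.2/√43) = -2.25
df = n − 1 = 42
Two-sided p-value ≈ 0.030
Since p ≈ 0.030 < α = 0.1, reject H0; the evidence is statistically significant.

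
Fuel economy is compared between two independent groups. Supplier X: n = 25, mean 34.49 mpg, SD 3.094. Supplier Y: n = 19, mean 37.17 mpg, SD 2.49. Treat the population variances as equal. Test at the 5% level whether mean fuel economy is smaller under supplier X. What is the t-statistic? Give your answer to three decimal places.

Let group 1 = supplier X, group 2 = supplier Y. H0: μ_1 = μ_2; H1: μ_1 < μ_2 (two-sample pooled-variance t-test, left-tailed).
s_p² = [(25−1)·3.094² + (19−1)·2.49²]/(25+19−2) = 8.12738
t = (34.49 − 37.17)/√[8.12738·(1/25 + 1/19)] = -3.089
df = n₁ + n₂ − 2 = 42
p-value = P(T ≤ -3.089) ≈ 0.002
Since p ≈ 0.002 < α = 0.05, reject H0; the data support H1.

-3.089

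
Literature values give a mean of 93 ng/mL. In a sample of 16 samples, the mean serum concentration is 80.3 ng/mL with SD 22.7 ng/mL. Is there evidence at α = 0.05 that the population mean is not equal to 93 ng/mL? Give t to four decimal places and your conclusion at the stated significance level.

t = -2.2379; reject H0

H0: μ = 93; H1: μ ≠ 93 (one-sample t-test, two-sided).
t = (x̄ − μ₀)/(s/√n) = (80.3 − 93)/(22.7/√16) = -2.2379
df = n − 1 = 15
Two-sided p-value ≈ 0.041
Since p ≈ 0.041 < α = 0.05, reject H0; the evidence is statistically significant.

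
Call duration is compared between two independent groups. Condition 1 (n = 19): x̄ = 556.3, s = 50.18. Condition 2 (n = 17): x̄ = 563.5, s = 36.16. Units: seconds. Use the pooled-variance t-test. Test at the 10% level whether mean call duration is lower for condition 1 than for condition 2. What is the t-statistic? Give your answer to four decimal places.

Let group 1 = condition 1, group 2 = condition 2. H0: μ_1 = μ_2; H1: μ_1 < μ_2 (two-sample pooled-variance t-test, left-tailed).
s_p² = [(19−1)·50.18² + (17−1)·36.16²]/(19+17−2) = 1948.39
t = (556.3 − 563.5)/√[1948.39·(1/19 + 1/17)] = -0.4886
df = n₁ + n₂ − 2 = 34
p-value = P(T ≤ -0.4886) ≈ 0.314
Since p ≈ 0.314 > α = 0.1, fail to reject H0; the data do not provide sufficient evidence against H0.

-0.4886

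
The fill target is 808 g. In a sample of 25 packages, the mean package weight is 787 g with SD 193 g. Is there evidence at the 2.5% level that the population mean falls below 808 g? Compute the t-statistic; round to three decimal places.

-0.544

H0: μ = 808; H1: μ < 808 (one-sample t-test, left-tailed).
t = (x̄ − μ₀)/(s/√n) = (787 − 808)/(193/√25) = -0.544
df = n − 1 = 24
p-value = P(T ≤ -0.544) ≈ 0.296
Since p ≈ 0.296 > α = 0.025, fail to reject H0; the evidence is not statistically significant.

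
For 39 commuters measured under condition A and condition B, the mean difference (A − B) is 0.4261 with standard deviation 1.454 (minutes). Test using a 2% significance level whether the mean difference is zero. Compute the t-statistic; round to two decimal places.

1.83

H0: μ_d = 0; H1: μ_d ≠ 0 (paired t-test on the differences, two-sided).
t = d̄/(s_d/√n) = 0.4261/(1.454/√39) = 1.83
df = n − 1 = 38
Two-sided p-value ≈ 0.075
Since p ≈ 0.075 > α = 0.02, fail to reject H0; the data do not provide sufficient evidence against H0.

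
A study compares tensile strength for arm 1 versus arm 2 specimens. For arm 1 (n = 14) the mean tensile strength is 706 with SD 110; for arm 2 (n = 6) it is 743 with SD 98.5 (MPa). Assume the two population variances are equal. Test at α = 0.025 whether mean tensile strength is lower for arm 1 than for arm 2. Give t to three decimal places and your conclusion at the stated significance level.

t = -0.709; fail to reject H0

Let group 1 = arm 1, group 2 = arm 2. H0: μ_1 = μ_2; H1: μ_1 < μ_2 (two-sample pooled-variance t-test, left-tailed).
s_p² = [(14−1)·110² + (6−1)·98.5²]/(14+6−2) = 11434
t = (706 − 743)/√[11434·(1/14 + 1/6)] = -0.709
df = n₁ + n₂ − 2 = 18
p-value = P(T ≤ -0.709) ≈ 0.244
Since p ≈ 0.244 > α = 0.025, fail to reject H0; the evidence is not statistically significant.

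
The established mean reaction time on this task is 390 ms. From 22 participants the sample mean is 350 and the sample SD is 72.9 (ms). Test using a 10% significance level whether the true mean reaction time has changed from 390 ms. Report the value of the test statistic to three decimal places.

-2.574

H0: μ = 390; H1: μ ≠ 390 (one-sample t-test, two-sided).
t = (x̄ − μ₀)/(s/√n) = (350 − 390)/(72.9/√22) = -2.574
df = n − 1 = 21
Two-sided p-value ≈ 0.018
Since p ≈ 0.018 < α = 0.1, reject H0; the evidence is statistically significant.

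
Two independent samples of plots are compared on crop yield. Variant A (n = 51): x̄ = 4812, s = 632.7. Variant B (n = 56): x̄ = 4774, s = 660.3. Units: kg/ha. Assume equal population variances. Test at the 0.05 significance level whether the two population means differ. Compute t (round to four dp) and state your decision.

t = 0.3033; fail to reject H0

Let group 1 = variant A, group 2 = variant B. H0: μ_1 = μ_2; H1: μ_1 ≠ μ_2 (two-sample pooled-variance t-test, two-sided).
s_p² = [(51−1)·632.7² + (56−1)·660.3²]/(51+56−2) = 419002
t = (4812 − 4774)/√[419002·(1/51 + 1/56)] = 0.3033
df = n₁ + n₂ − 2 = 105
Two-sided p-value ≈ 0.7623
Since p ≈ 0.7623 > α = 0.05, fail to reject H0; the evidence is not statistically significant.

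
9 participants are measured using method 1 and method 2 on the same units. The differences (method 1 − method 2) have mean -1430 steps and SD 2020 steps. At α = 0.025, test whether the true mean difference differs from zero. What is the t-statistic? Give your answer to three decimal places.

-2.124

H0: μ_d = 0; H1: μ_d ≠ 0 (paired t-test on the differences, two-sided).
t = d̄/(s_d/√n) = -1430/(2020/√9) = -2.124
df = n − 1 = 8
Two-sided p-value ≈ 0.066
Since p ≈ 0.066 > α = 0.025, fail to reject H0; the evidence is not statistically significant.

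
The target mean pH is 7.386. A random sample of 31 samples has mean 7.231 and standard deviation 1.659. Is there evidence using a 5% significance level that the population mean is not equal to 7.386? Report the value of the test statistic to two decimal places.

H0: μ = 7.386; H1: μ ≠ 7.386 (one-sample t-test, two-sided).
t = (x̄ − μ₀)/(s/√n) = (7.231 − 7.386)/(1.659/√31) = -0.52
df = n − 1 = 30
Two-sided p-value ≈ 0.607
Since p ≈ 0.607 > α = 0.05, fail to reject H0; the evidence is not statistically significant.

-0.52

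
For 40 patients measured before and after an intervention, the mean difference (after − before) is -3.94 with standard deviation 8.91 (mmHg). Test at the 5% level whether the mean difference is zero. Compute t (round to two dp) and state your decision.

t = -2.80; reject H0

H0: μ_d = 0; H1: μ_d ≠ 0 (paired t-test on the differences, two-sided).
t = d̄/(s_d/√n) = -3.94/(8.91/√40) = -2.80
df = n − 1 = 39
Two-sided p-value ≈ 0.0080
Since p ≈ 0.0080 < α = 0.05, reject H0; the data support H1.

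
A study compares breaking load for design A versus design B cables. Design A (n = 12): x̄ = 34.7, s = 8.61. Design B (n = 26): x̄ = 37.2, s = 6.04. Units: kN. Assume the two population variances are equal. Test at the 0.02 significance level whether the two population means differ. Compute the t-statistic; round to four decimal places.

Let group 1 = design A, group 2 = design B. H0: μ_1 = μ_2; H1: μ_1 ≠ μ_2 (two-sample pooled-variance t-test, two-sided).
s_p² = [(12−1)·8.61² + (26−1)·6.04²]/(12+26−2) = 47.9859
t = (34.7 − 37.2)/√[47.9859·(1/12 + 1/26)] = -1.0341
df = n₁ + n₂ − 2 = 36
Two-sided p-value ≈ 0.3080
Since p ≈ 0.3080 > α = 0.02, fail to reject H0; the data do not provide sufficient evidence against H0.

-1.0341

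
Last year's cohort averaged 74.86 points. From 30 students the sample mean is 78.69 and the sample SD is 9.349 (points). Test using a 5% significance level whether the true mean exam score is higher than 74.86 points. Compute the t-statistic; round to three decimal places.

2.244

H0: μ = 74.86; H1: μ > 74.86 (one-sample t-test, right-tailed).
t = (x̄ − μ₀)/(s/√n) = (78.69 − 74.86)/(9.349/√30) = 2.244
df = n − 1 = 29
p-value = P(T ≥ 2.244) ≈ 0.016
Since p ≈ 0.016 < α = 0.05, reject H0; the data support H1.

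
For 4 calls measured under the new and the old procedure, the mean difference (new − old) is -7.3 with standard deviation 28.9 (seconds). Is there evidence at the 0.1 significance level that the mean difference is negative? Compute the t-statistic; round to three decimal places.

-0.505

H0: μ_d = 0; H1: μ_d < 0 (paired t-test on the differences, left-tailed).
t = d̄/(s_d/√n) = -7.3/(28.9/√4) = -0.505
df = n − 1 = 3
p-value = P(T ≤ -0.505) ≈ 0.324
Since p ≈ 0.324 > α = 0.1, fail to reject H0; the data do not provide sufficient evidence against H0.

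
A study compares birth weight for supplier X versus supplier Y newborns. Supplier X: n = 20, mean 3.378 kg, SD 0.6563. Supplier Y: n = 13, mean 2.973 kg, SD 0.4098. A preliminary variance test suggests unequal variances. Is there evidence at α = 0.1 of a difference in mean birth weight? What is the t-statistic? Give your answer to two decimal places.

2.18

Let group 1 = supplier X, group 2 = supplier Y. H0: μ_1 = μ_2; H1: μ_1 ≠ μ_2 (Welch's two-sample t-test, two-sided).
t = (x̄_1 − x̄_2)/√(s_1²/n_1 + s_2²/n_2) = (3.378 − 2.973)/√(0.6563²/20 + 0.4098²/13) = 2.18
Welch–Satterthwaite df ≈ 30.98
Two-sided p-value ≈ 0.0368
Since p ≈ 0.0368 < α = 0.1, reject H0; the data support H1.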